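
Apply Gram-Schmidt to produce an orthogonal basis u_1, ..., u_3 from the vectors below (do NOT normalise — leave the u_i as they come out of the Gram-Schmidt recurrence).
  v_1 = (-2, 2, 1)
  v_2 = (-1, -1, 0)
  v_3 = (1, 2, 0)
Orthogonal basis:
  u_1 = (-2, 2, 1)
  u_2 = (-1, -1, 0)
  u_3 = (-1/18, 1/18, -2/9)

Apply the Gram-Schmidt recurrence
  u_1 = v_1
  u_i = v_i − Σ_{j<i} ((v_i · u_j) / (u_j · u_j)) · u_j.

Step by step this gives:
  u_1 = (-2, 2, 1)
  u_2 = (-1, -1, 0)
  u_3 = (-1/18, 1/18, -2/9)

Orthogonality check:
  u_2 · u_1 = 0 (should be 0)
  u_3 · u_1 = 0 (should be 0)
  u_3 · u_2 = 0 (should be 0)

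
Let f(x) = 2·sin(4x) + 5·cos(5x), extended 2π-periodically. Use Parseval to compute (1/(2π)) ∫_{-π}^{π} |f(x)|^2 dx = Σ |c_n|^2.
Σ |c_n|^2 = 29/2

Expand |f|^2 and use orthogonality of {sin(nx), cos(mx)} on [-π, π]:
  ∫_{-π}^{π} sin(nx)^2 dx = π, ∫ cos(mx)^2 dx = π, and cross terms integrate to 0.
So ∫_{-π}^{π} f(x)^2 dx = 2^2 · π + 5^2 · π = (4 + 25)π.
Divide by 2π: (4 + 25)/2 = 29/2.
By Parseval, this equals Σ |c_n|^2.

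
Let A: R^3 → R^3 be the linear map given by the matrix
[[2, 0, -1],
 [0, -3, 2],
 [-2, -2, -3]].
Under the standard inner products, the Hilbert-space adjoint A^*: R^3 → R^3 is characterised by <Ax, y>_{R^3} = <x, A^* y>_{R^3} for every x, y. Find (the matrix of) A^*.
A^* = A^T =
[[2, 0, -2],
 [0, -3, -2],
 [-1, 2, -3]]

For real matrices with standard dot products, the defining identity <Ax, y> = <x, A^* y> gives (Ax)^T y = x^T (A^*) y, i.e. x^T A^T y = x^T (A^*) y. Since this holds for all x, y, we must have A^* = A^T. Therefore
A^* =
[[2, 0, -2],
 [0, -3, -2],
 [-1, 2, -3]].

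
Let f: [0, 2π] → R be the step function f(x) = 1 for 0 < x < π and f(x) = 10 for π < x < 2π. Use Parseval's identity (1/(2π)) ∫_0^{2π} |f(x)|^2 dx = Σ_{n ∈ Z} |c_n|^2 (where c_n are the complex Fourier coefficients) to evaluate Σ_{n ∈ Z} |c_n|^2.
Σ |c_n|^2 = 101/2

Parseval equates the L^2 energy of f (normalised by 1/(2π)) with the ℓ^2 sum of its Fourier coefficients: (1/(2π)) ∫_0^{2π} |f|^2 = Σ |c_n|^2.
Compute the left side: (1/(2π)) [∫_0^π 1^2 dx + ∫_π^{2π} 10^2 dx] = (1/(2π)) · (1π + 100π) = (1 + 100)/2 = 101/2.
So Σ_{n ∈ Z} |c_n|^2 = 101/2.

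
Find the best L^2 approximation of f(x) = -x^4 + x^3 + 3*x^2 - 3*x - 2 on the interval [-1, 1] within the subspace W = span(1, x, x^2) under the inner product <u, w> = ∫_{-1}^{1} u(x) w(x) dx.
g(x) = 15*x^2/7 - 12*x/5 - 67/35

The best approximation g ∈ W is the orthogonal projection of f onto W. Writing g = a_0 + a_1 x + a_2 x^2, the coefficients solve the normal equations G · a = b where
  G_{ij} = <φ_i, φ_j> and b_i = <f, φ_i>, with φ_0 = 1, φ_1 = x, φ_2 = x^2.
G =
  [2, 0, 2/3]
  [0, 2/3, 0]
  [2/3, 0, 2/5],
b = (-12/5, -8/5, -44/105).
Solving gives a_0 = -67/35, a_1 = -12/5, a_2 = 15/7, so
  g(x) = 15*x^2/7 - 12*x/5 - 67/35.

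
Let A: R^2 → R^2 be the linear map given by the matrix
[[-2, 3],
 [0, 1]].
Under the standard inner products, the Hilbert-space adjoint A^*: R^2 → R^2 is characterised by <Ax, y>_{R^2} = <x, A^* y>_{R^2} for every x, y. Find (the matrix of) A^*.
A^* = A^T =
[[-2, 0],
 [3, 1]]

For real matrices with standard dot products, the defining identity <Ax, y> = <x, A^* y> gives (Ax)^T y = x^T (A^*) y, i.e. x^T A^T y = x^T (A^*) y. Since this holds for all x, y, we must have A^* = A^T. Therefore
A^* =
[[-2, 0],
 [3, 1]].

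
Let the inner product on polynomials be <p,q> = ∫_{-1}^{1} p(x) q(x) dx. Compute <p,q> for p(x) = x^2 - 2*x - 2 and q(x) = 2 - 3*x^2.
<p,q> = -58/15

Expand the product: p(x)·q(x) = -3*x^4 + 6*x^3 + 8*x^2 - 4*x - 4.
∫_{-1}^{1} of each monomial x^k gives [2/(k+1) if k even, 0 if k odd]. Integrating term-by-term (or equivalently evaluating the antiderivative F(x) = -3*x^5/5 + 3*x^4/2 + 8*x^3/3 - 2*x^2 - 4*x at the endpoints):
  F(1) − F(−1) = -73/30 − (43/30) = -58/15.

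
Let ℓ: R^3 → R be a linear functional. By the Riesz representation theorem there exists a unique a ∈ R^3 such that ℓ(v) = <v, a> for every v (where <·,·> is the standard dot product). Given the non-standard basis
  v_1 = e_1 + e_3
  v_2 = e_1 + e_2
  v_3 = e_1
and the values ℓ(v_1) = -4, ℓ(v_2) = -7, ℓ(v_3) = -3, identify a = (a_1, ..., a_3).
a = (-3, -4, -1)

Write a = (a_1, ..., a_3) in the standard basis. For each basis vector v_i, ℓ(v_i) = <v_i, a> is a linear equation in the a_j's. Collect the n equations into a matrix system V a = ℓ, where row i of V is v_i (expressed in the standard basis). Since V is invertible (lower-triangular with 1s on the diagonal, up to permutation), solve by back-substitution:
  V =
[[1, 0, 1],
 [1, 1, 0],
 [1, 0, 0]]
  V a = (-4, -7, -3)
Solving gives a = (-3, -4, -1).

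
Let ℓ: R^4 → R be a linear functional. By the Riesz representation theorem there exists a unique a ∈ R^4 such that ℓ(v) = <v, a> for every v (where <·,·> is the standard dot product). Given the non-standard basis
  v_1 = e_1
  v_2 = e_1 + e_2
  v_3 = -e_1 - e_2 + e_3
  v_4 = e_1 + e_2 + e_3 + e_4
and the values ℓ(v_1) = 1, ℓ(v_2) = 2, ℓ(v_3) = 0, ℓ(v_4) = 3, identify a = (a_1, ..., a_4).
a = (1, 1, 2, -1)

Write a = (a_1, ..., a_4) in the standard basis. For each basis vector v_i, ℓ(v_i) = <v_i, a> is a linear equation in the a_j's. Collect the n equations into a matrix system V a = ℓ, where row i of V is v_i (expressed in the standard basis). Since V is invertible (lower-triangular with 1s on the diagonal, up to permutation), solve by back-substitution:
  V =
[[1, 0, 0, 0],
 [1, 1, 0, 0],
 [-1, -1, 1, 0],
 [1, 1, 1, 1]]
  V a = (1, 2, 0, 3)
Solving gives a = (1, 1, 2, -1).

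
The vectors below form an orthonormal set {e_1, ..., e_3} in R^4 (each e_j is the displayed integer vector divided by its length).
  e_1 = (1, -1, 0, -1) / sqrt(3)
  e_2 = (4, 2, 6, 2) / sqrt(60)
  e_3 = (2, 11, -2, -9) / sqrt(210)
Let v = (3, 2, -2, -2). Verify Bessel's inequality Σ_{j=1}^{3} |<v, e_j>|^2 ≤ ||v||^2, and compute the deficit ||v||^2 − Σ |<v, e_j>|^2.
Σ |<v, e_j>|^2 = 313/21; ||v||^2 = 21; deficit = 128/21

Write each e_j = u_j / sqrt(<u_j, u_j>) where u_j is the displayed integer vector. Then <v, e_j> = <v, u_j> / sqrt(<u_j, u_j>), so |<v, e_j>|^2 = <v, u_j>^2 / <u_j, u_j>.
Coefficients: <v, e_1> = 3/sqrt(3), <v, e_2> = 0/sqrt(60), <v, e_3> = 50/sqrt(210).
Square and sum: Σ |<v, e_j>|^2 = 313/21.
Compute ||v||^2 = v·v = 21.
Deficit = 21 − 313/21 = 128/21 ≥ 0, confirming Bessel's inequality. (The deficit equals ||v − Σ <v,e_j> e_j||^2, the squared distance from v to span{e_j}.)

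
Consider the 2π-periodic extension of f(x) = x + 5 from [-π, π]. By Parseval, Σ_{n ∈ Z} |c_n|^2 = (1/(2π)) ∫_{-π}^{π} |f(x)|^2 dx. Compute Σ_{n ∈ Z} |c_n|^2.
Σ |c_n|^2 = π^2/3 + 25

Expand and integrate term by term over [-π, π]:
  ∫ (x)^2 dx = 1·(2π^3/3); ∫ 2·1·(5)·x dx = 0 (odd integrand); ∫ 5^2 dx = 25·2π.
So (1/(2π)) ∫_{-π}^{π} (x + 5)^2 dx = 1π^2/3 + 25 = π^2/3 + 25.
Parseval ⇒ Σ |c_n|^2 = π^2/3 + 25.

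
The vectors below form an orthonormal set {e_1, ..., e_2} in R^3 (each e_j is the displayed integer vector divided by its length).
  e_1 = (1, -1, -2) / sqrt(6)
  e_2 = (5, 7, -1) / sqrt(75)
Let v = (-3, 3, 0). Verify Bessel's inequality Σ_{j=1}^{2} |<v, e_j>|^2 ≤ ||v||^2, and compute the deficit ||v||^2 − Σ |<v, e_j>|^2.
Σ |<v, e_j>|^2 = 162/25; ||v||^2 = 18; deficit = 288/25

Write each e_j = u_j / sqrt(<u_j, u_j>) where u_j is the displayed integer vector. Then <v, e_j> = <v, u_j> / sqrt(<u_j, u_j>), so |<v, e_j>|^2 = <v, u_j>^2 / <u_j, u_j>.
Coefficients: <v, e_1> = -6/sqrt(6), <v, e_2> = 6/sqrt(75).
Square and sum: Σ |<v, e_j>|^2 = 162/25.
Compute ||v||^2 = v·v = 18.
Deficit = 18 − 162/25 = 288/25 ≥ 0, confirming Bessel's inequality. (The deficit equals ||v − Σ <v,e_j> e_j||^2, the squared distance from v to span{e_j}.)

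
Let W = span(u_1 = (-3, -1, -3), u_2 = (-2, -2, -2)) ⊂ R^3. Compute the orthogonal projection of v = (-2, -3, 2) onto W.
proj_W(v) = (0, -3, 0)

Set up U = [u_1 | ... | u_2] ∈ R^(3×2). The projector onto W = col(U) is P = U (U^T U)^(-1) U^T.
Compute U^T U =
  [19, 14]
  [14, 12],
and U^T v = (3, 6).
Solve U^T U · c = U^T v for the coefficients: c = (-3/2, 9/4). The projection is proj_W(v) = U c.
Check: (v - proj_W(v)) · u_1 = 0  (should be 0).
Check: (v - proj_W(v)) · u_2 = 0  (should be 0).
Result: proj_W(v) = (0, -3, 0).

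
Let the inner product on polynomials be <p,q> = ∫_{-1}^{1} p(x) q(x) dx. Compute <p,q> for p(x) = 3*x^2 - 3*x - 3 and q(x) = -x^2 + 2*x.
<p,q> = -16/5

Expand the product: p(x)·q(x) = -3*x^4 + 9*x^3 - 3*x^2 - 6*x.
∫_{-1}^{1} of each monomial x^k gives [2/(k+1) if k even, 0 if k odd]. Integrating term-by-term (or equivalently evaluating the antiderivative F(x) = -3*x^5/5 + 9*x^4/4 - x^3 - 3*x^2 at the endpoints):
  F(1) − F(−1) = -47/20 − (17/20) = -16/5.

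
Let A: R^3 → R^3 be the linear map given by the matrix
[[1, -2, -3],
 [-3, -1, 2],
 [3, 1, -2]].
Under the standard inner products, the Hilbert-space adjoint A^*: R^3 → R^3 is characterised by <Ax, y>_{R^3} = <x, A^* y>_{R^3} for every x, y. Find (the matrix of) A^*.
A^* = A^T =
[[1, -3, 3],
 [-2, -1, 1],
 [-3, 2, -2]]

For real matrices with standard dot products, the defining identity <Ax, y> = <x, A^* y> gives (Ax)^T y = x^T (A^*) y, i.e. x^T A^T y = x^T (A^*) y. Since this holds for all x, y, we must have A^* = A^T. Therefore
A^* =
[[1, -3, 3],
 [-2, -1, 1],
 [-3, 2, -2]].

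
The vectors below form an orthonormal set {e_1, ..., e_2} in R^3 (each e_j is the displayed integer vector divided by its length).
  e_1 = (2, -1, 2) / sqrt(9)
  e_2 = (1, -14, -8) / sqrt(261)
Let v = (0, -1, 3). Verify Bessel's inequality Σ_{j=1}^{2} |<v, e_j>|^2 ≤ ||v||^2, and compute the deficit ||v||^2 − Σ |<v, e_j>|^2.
Σ |<v, e_j>|^2 = 169/29; ||v||^2 = 10; deficit = 121/29

Write each e_j = u_j / sqrt(<u_j, u_j>) where u_j is the displayed integer vector. Then <v, e_j> = <v, u_j> / sqrt(<u_j, u_j>), so |<v, e_j>|^2 = <v, u_j>^2 / <u_j, u_j>.
Coefficients: <v, e_1> = 7/sqrt(9), <v, e_2> = -10/sqrt(261).
Square and sum: Σ |<v, e_j>|^2 = 169/29.
Compute ||v||^2 = v·v = 10.
Deficit = 10 − 169/29 = 121/29 ≥ 0, confirming Bessel's inequality. (The deficit equals ||v − Σ <v,e_j> e_j||^2, the squared distance from v to span{e_j}.)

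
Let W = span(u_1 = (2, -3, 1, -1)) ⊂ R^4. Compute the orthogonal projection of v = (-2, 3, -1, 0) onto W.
proj_W(v) = (-28/15, 14/5, -14/15, 14/15)

Set up U = [u_1 | ... | u_1] ∈ R^(4×1). The projector onto W = col(U) is P = U (U^T U)^(-1) U^T.
Compute U^T U =
  [15],
and U^T v = (-14).
Solve U^T U · c = U^T v for the coefficients: c = (-14/15). The projection is proj_W(v) = U c.
Check: (v - proj_W(v)) · u_1 = 0  (should be 0).
Result: proj_W(v) = (-28/15, 14/5, -14/15, 14/15).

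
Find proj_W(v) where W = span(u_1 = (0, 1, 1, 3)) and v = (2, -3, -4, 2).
proj_W(v) = (0, -1/11, -1/11, -3/11)

Set up U = [u_1 | ... | u_1] ∈ R^(4×1). The projector onto W = col(U) is P = U (U^T U)^(-1) U^T.
Compute U^T U =
  [11],
and U^T v = (-1).
Solve U^T U · c = U^T v for the coefficients: c = (-1/11). The projection is proj_W(v) = U c.
Check: (v - proj_W(v)) · u_1 = 0  (should be 0).
Result: proj_W(v) = (0, -1/11, -1/11, -3/11).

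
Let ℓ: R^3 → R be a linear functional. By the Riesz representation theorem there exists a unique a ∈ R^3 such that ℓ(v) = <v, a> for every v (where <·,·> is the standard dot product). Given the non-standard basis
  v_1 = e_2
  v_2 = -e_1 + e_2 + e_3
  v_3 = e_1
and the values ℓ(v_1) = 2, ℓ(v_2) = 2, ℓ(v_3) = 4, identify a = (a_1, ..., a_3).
a = (4, 2, 4)

Write a = (a_1, ..., a_3) in the standard basis. For each basis vector v_i, ℓ(v_i) = <v_i, a> is a linear equation in the a_j's. Collect the n equations into a matrix system V a = ℓ, where row i of V is v_i (expressed in the standard basis). Since V is invertible (lower-triangular with 1s on the diagonal, up to permutation), solve by back-substitution:
  V =
[[0, 1, 0],
 [-1, 1, 1],
 [1, 0, 0]]
  V a = (2, 2, 4)
Solving gives a = (4, 2, 4).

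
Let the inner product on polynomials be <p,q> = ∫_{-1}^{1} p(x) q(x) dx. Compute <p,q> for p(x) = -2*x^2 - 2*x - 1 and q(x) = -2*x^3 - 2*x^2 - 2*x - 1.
<p,q> = 158/15

Expand the product: p(x)·q(x) = 4*x^5 + 8*x^4 + 10*x^3 + 8*x^2 + 4*x + 1.
∫_{-1}^{1} of each monomial x^k gives [2/(k+1) if k even, 0 if k odd]. Integrating term-by-term (or equivalently evaluating the antiderivative F(x) = 2*x^6/3 + 8*x^5/5 + 5*x^4/2 + 8*x^3/3 + 2*x^2 + x at the endpoints):
  F(1) − F(−1) = 313/30 − (-1/10) = 158/15.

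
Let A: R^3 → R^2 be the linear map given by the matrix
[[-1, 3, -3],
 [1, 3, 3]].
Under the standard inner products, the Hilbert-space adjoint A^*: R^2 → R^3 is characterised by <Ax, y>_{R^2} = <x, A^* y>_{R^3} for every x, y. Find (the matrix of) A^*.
A^* = A^T =
[[-1, 1],
 [3, 3],
 [-3, 3]]

For real matrices with standard dot products, the defining identity <Ax, y> = <x, A^* y> gives (Ax)^T y = x^T (A^*) y, i.e. x^T A^T y = x^T (A^*) y. Since this holds for all x, y, we must have A^* = A^T. Therefore
A^* =
[[-1, 1],
 [3, 3],
 [-3, 3]].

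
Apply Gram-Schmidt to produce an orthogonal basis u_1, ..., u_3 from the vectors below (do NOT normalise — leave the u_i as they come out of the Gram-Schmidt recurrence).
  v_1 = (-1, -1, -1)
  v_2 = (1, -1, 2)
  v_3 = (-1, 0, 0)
Orthogonal basis:
  u_1 = (-1, -1, -1)
  u_2 = (1/3, -5/3, 4/3)
  u_3 = (-9/14, 3/14, 3/7)

Apply the Gram-Schmidt recurrence
  u_1 = v_1
  u_i = v_i − Σ_{j<i} ((v_i · u_j) / (u_j · u_j)) · u_j.

Step by step this gives:
  u_1 = (-1, -1, -1)
  u_2 = (1/3, -5/3, 4/3)
  u_3 = (-9/14, 3/14, 3/7)

Orthogonality check:
  u_2 · u_1 = 0 (should be 0)
  u_3 · u_1 = 0 (should be 0)
  u_3 · u_2 = 0 (should be 0)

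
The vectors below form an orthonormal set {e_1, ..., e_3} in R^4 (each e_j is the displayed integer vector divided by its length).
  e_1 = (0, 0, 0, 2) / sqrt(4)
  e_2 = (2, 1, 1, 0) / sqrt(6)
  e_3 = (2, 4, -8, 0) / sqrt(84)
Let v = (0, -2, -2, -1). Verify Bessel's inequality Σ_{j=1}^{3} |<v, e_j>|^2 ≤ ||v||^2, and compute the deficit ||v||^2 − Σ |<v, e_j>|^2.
Σ |<v, e_j>|^2 = 31/7; ||v||^2 = 9; deficit = 32/7

Write each e_j = u_j / sqrt(<u_j, u_j>) where u_j is the displayed integer vector. Then <v, e_j> = <v, u_j> / sqrt(<u_j, u_j>), so |<v, e_j>|^2 = <v, u_j>^2 / <u_j, u_j>.
Coefficients: <v, e_1> = -2/sqrt(4), <v, e_2> = -4/sqrt(6), <v, e_3> = 8/sqrt(84).
Square and sum: Σ |<v, e_j>|^2 = 31/7.
Compute ||v||^2 = v·v = 9.
Deficit = 9 − 31/7 = 32/7 ≥ 0, confirming Bessel's inequality. (The deficit equals ||v − Σ <v,e_j> e_j||^2, the squared distance from v to span{e_j}.)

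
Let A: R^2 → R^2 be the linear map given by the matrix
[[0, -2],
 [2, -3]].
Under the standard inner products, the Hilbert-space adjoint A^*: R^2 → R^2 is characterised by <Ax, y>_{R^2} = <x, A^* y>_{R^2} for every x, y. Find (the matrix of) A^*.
A^* = A^T =
[[0, 2],
 [-2, -3]]

For real matrices with standard dot products, the defining identity <Ax, y> = <x, A^* y> gives (Ax)^T y = x^T (A^*) y, i.e. x^T A^T y = x^T (A^*) y. Since this holds for all x, y, we must have A^* = A^T. Therefore
A^* =
[[0, 2],
 [-2, -3]].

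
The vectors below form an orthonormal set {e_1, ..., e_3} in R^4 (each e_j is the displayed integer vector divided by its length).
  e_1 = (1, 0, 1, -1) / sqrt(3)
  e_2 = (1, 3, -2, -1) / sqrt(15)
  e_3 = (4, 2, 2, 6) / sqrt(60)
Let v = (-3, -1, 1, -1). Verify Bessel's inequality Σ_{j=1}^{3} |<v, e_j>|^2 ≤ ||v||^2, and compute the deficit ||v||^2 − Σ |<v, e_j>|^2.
Σ |<v, e_j>|^2 = 9; ||v||^2 = 12; deficit = 3

Write each e_j = u_j / sqrt(<u_j, u_j>) where u_j is the displayed integer vector. Then <v, e_j> = <v, u_j> / sqrt(<u_j, u_j>), so |<v, e_j>|^2 = <v, u_j>^2 / <u_j, u_j>.
Coefficients: <v, e_1> = -1/sqrt(3), <v, e_2> = -7/sqrt(15), <v, e_3> = -18/sqrt(60).
Square and sum: Σ |<v, e_j>|^2 = 9.
Compute ||v||^2 = v·v = 12.
Deficit = 12 − 9 = 3 ≥ 0, confirming Bessel's inequality. (The deficit equals ||v − Σ <v,e_j> e_j||^2, the squared distance from v to span{e_j}.)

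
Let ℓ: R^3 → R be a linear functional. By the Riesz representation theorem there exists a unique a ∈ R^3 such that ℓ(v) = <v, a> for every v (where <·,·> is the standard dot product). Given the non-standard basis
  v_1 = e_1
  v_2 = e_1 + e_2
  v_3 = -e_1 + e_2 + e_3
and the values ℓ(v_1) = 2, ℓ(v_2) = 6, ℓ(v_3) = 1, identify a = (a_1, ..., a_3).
a = (2, 4, -1)

Write a = (a_1, ..., a_3) in the standard basis. For each basis vector v_i, ℓ(v_i) = <v_i, a> is a linear equation in the a_j's. Collect the n equations into a matrix system V a = ℓ, where row i of V is v_i (expressed in the standard basis). Since V is invertible (lower-triangular with 1s on the diagonal, up to permutation), solve by back-substitution:
  V =
[[1, 0, 0],
 [1, 1, 0],
 [-1, 1, 1]]
  V a = (2, 6, 1)
Solving gives a = (2, 4, -1).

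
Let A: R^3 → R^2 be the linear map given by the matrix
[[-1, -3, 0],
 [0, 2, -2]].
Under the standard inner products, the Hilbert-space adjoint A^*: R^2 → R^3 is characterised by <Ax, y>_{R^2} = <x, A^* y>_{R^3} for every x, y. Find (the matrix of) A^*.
A^* = A^T =
[[-1, 0],
 [-3, 2],
 [0, -2]]

For real matrices with standard dot products, the defining identity <Ax, y> = <x, A^* y> gives (Ax)^T y = x^T (A^*) y, i.e. x^T A^T y = x^T (A^*) y. Since this holds for all x, y, we must have A^* = A^T. Therefore
A^* =
[[-1, 0],
 [-3, 2],
 [0, -2]].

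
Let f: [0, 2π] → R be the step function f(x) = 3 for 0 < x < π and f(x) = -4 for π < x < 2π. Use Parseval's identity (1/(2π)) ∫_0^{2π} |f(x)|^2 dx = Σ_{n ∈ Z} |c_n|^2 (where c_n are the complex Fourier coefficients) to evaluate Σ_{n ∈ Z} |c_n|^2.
Σ |c_n|^2 = 25/2

Parseval equates the L^2 energy of f (normalised by 1/(2π)) with the ℓ^2 sum of its Fourier coefficients: (1/(2π)) ∫_0^{2π} |f|^2 = Σ |c_n|^2.
Compute the left side: (1/(2π)) [∫_0^π 3^2 dx + ∫_π^{2π} (-4)^2 dx] = (1/(2π)) · (9π + 16π) = (9 + 16)/2 = 25/2.
So Σ_{n ∈ Z} |c_n|^2 = 25/2.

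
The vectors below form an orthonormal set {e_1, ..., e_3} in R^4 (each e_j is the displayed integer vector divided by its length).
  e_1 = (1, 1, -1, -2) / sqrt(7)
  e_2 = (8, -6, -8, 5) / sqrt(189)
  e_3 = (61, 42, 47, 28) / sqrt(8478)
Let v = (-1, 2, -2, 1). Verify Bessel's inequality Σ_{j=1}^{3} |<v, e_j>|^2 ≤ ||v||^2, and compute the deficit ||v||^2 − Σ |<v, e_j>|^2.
Σ |<v, e_j>|^2 = 115/314; ||v||^2 = 10; deficit = 3025/314

Write each e_j = u_j / sqrt(<u_j, u_j>) where u_j is the displayed integer vector. Then <v, e_j> = <v, u_j> / sqrt(<u_j, u_j>), so |<v, e_j>|^2 = <v, u_j>^2 / <u_j, u_j>.
Coefficients: <v, e_1> = 1/sqrt(7), <v, e_2> = 1/sqrt(189), <v, e_3> = -43/sqrt(8478).
Square and sum: Σ |<v, e_j>|^2 = 115/314.
Compute ||v||^2 = v·v = 10.
Deficit = 10 − 115/314 = 3025/314 ≥ 0, confirming Bessel's inequality. (The deficit equals ||v − Σ <v,e_j> e_j||^2, the squared distance from v to span{e_j}.)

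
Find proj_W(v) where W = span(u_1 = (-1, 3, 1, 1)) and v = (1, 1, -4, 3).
proj_W(v) = (-1/12, 1/4, 1/12, 1/12)

Set up U = [u_1 | ... | u_1] ∈ R^(4×1). The projector onto W = col(U) is P = U (U^T U)^(-1) U^T.
Compute U^T U =
  [12],
and U^T v = (1).
Solve U^T U · c = U^T v for the coefficients: c = (1/12). The projection is proj_W(v) = U c.
Check: (v - proj_W(v)) · u_1 = 0  (should be 0).
Result: proj_W(v) = (-1/12, 1/4, 1/12, 1/12).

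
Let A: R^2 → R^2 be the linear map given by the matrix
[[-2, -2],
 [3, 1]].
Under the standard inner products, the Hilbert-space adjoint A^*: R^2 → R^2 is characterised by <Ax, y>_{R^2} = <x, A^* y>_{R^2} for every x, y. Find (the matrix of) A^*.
A^* = A^T =
[[-2, 3],
 [-2, 1]]

For real matrices with standard dot products, the defining identity <Ax, y> = <x, A^* y> gives (Ax)^T y = x^T (A^*) y, i.e. x^T A^T y = x^T (A^*) y. Since this holds for all x, y, we must have A^* = A^T. Therefore
A^* =
[[-2, 3],
 [-2, 1]].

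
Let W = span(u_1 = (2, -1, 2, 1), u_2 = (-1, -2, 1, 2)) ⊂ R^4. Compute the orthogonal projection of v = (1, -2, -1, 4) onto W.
proj_W(v) = (-3/7, -43/21, 29/21, 43/21)

Set up U = [u_1 | ... | u_2] ∈ R^(4×2). The projector onto W = col(U) is P = U (U^T U)^(-1) U^T.
Compute U^T U =
  [10, 4]
  [4, 10],
and U^T v = (6, 10).
Solve U^T U · c = U^T v for the coefficients: c = (5/21, 19/21). The projection is proj_W(v) = U c.
Check: (v - proj_W(v)) · u_1 = 0  (should be 0).
Check: (v - proj_W(v)) · u_2 = 0  (should be 0).
Result: proj_W(v) = (-3/7, -43/21, 29/21, 43/21).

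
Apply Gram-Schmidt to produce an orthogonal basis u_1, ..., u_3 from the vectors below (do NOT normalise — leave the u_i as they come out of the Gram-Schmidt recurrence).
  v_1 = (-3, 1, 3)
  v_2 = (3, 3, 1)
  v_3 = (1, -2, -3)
Orthogonal basis:
  u_1 = (-3, 1, 3)
  u_2 = (48/19, 60/19, 28/19)
  u_3 = (-1/11, 3/22, -3/22)

Apply the Gram-Schmidt recurrence
  u_1 = v_1
  u_i = v_i − Σ_{j<i} ((v_i · u_j) / (u_j · u_j)) · u_j.

Step by step this gives:
  u_1 = (-3, 1, 3)
  u_2 = (48/19, 60/19, 28/19)
  u_3 = (-1/11, 3/22, -3/22)

Orthogonality check:
  u_2 · u_1 = 0 (should be 0)
  u_3 · u_1 = 0 (should be 0)
  u_3 · u_2 = 0 (should be 0)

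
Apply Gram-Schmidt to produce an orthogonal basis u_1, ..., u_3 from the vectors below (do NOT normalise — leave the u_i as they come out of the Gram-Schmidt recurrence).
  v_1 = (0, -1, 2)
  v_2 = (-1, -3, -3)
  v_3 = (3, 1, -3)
Orthogonal basis:
  u_1 = (0, -1, 2)
  u_2 = (-1, -18/5, -9/5)
  u_3 = (126/43, -28/43, -14/43)

Apply the Gram-Schmidt recurrence
  u_1 = v_1
  u_i = v_i − Σ_{j<i} ((v_i · u_j) / (u_j · u_j)) · u_j.

Step by step this gives:
  u_1 = (0, -1, 2)
  u_2 = (-1, -18/5, -9/5)
  u_3 = (126/43, -28/43, -14/43)

Orthogonality check:
  u_2 · u_1 = 0 (should be 0)
  u_3 · u_1 = 0 (should be 0)
  u_3 · u_2 = 0 (should be 0)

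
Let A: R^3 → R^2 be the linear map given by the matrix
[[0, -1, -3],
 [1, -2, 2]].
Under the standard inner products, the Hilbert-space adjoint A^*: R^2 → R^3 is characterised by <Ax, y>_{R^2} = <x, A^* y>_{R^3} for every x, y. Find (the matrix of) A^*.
A^* = A^T =
[[0, 1],
 [-1, -2],
 [-3, 2]]

For real matrices with standard dot products, the defining identity <Ax, y> = <x, A^* y> gives (Ax)^T y = x^T (A^*) y, i.e. x^T A^T y = x^T (A^*) y. Since this holds for all x, y, we must have A^* = A^T. Therefore
A^* =
[[0, 1],
 [-1, -2],
 [-3, 2]].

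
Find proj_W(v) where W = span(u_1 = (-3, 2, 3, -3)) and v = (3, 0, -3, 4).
proj_W(v) = (90/31, -60/31, -90/31, 90/31)

Set up U = [u_1 | ... | u_1] ∈ R^(4×1). The projector onto W = col(U) is P = U (U^T U)^(-1) U^T.
Compute U^T U =
  [31],
and U^T v = (-30).
Solve U^T U · c = U^T v for the coefficients: c = (-30/31). The projection is proj_W(v) = U c.
Check: (v - proj_W(v)) · u_1 = 0  (should be 0).
Result: proj_W(v) = (90/31, -60/31, -90/31, 90/31).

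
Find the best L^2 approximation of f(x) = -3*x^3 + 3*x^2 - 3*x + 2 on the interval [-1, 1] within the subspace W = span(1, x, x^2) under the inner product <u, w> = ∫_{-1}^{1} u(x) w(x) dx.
g(x) = 3*x^2 - 24*x/5 + 2

The best approximation g ∈ W is the orthogonal projection of f onto W. Writing g = a_0 + a_1 x + a_2 x^2, the coefficients solve the normal equations G · a = b where
  G_{ij} = <φ_i, φ_j> and b_i = <f, φ_i>, with φ_0 = 1, φ_1 = x, φ_2 = x^2.
G =
  [2, 0, 2/3]
  [0, 2/3, 0]
  [2/3, 0, 2/5],
b = (6, -16/5, 38/15).
Solving gives a_0 = 2, a_1 = -24/5, a_2 = 3, so
  g(x) = 3*x^2 - 24*x/5 + 2.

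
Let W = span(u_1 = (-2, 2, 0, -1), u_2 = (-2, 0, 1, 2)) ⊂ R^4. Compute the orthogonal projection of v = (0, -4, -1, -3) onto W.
proj_W(v) = (24/11, -62/77, -53/77, -75/77)

Set up U = [u_1 | ... | u_2] ∈ R^(4×2). The projector onto W = col(U) is P = U (U^T U)^(-1) U^T.
Compute U^T U =
  [9, 2]
  [2, 9],
and U^T v = (-5, -7).
Solve U^T U · c = U^T v for the coefficients: c = (-31/77, -53/77). The projection is proj_W(v) = U c.
Check: (v - proj_W(v)) · u_1 = 0  (should be 0).
Check: (v - proj_W(v)) · u_2 = 0  (should be 0).
Result: proj_W(v) = (24/11, -62/77, -53/77, -75/77).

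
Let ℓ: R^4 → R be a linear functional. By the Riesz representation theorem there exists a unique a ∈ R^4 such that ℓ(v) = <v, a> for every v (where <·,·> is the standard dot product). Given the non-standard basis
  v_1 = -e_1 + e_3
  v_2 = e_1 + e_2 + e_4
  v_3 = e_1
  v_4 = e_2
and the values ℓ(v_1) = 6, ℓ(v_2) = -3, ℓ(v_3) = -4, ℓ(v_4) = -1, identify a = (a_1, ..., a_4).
a = (-4, -1, 2, 2)

Write a = (a_1, ..., a_4) in the standard basis. For each basis vector v_i, ℓ(v_i) = <v_i, a> is a linear equation in the a_j's. Collect the n equations into a matrix system V a = ℓ, where row i of V is v_i (expressed in the standard basis). Since V is invertible (lower-triangular with 1s on the diagonal, up to permutation), solve by back-substitution:
  V =
[[-1, 0, 1, 0],
 [1, 1, 0, 1],
 [1, 0, 0, 0],
 [0, 1, 0, 0]]
  V a = (6, -3, -4, -1)
Solving gives a = (-4, -1, 2, 2).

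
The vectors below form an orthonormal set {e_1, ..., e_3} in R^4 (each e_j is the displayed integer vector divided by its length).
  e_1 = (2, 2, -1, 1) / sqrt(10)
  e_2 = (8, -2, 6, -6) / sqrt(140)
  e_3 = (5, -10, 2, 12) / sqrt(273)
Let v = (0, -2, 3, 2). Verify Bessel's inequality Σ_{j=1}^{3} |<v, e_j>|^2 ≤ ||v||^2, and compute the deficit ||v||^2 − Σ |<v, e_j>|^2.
Σ |<v, e_j>|^2 = 965/78; ||v||^2 = 17; deficit = 361/78

Write each e_j = u_j / sqrt(<u_j, u_j>) where u_j is the displayed integer vector. Then <v, e_j> = <v, u_j> / sqrt(<u_j, u_j>), so |<v, e_j>|^2 = <v, u_j>^2 / <u_j, u_j>.
Coefficients: <v, e_1> = -5/sqrt(10), <v, e_2> = 10/sqrt(140), <v, e_3> = 50/sqrt(273).
Square and sum: Σ |<v, e_j>|^2 = 965/78.
Compute ||v||^2 = v·v = 17.
Deficit = 17 − 965/78 = 361/78 ≥ 0, confirming Bessel's inequality. (The deficit equals ||v − Σ <v,e_j> e_j||^2, the squared distance from v to span{e_j}.)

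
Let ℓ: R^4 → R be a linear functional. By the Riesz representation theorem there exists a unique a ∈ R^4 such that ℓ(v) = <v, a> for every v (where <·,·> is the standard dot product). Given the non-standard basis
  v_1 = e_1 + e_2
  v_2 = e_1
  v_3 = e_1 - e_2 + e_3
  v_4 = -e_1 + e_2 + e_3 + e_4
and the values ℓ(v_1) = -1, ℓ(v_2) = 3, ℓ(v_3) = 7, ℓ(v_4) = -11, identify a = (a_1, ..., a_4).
a = (3, -4, 0, -4)

Write a = (a_1, ..., a_4) in the standard basis. For each basis vector v_i, ℓ(v_i) = <v_i, a> is a linear equation in the a_j's. Collect the n equations into a matrix system V a = ℓ, where row i of V is v_i (expressed in the standard basis). Since V is invertible (lower-triangular with 1s on the diagonal, up to permutation), solve by back-substitution:
  V =
[[1, 1, 0, 0],
 [1, 0, 0, 0],
 [1, -1, 1, 0],
 [-1, 1, 1, 1]]
  V a = (-1, 3, 7, -11)
Solving gives a = (3, -4, 0, -4).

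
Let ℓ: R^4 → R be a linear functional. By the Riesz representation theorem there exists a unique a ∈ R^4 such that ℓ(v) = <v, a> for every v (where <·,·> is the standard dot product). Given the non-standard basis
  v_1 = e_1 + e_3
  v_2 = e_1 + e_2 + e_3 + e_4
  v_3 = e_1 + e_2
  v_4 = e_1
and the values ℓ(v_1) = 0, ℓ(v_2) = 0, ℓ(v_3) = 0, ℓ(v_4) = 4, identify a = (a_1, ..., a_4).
a = (4, -4, -4, 4)

Write a = (a_1, ..., a_4) in the standard basis. For each basis vector v_i, ℓ(v_i) = <v_i, a> is a linear equation in the a_j's. Collect the n equations into a matrix system V a = ℓ, where row i of V is v_i (expressed in the standard basis). Since V is invertible (lower-triangular with 1s on the diagonal, up to permutation), solve by back-substitution:
  V =
[[1, 0, 1, 0],
 [1, 1, 1, 1],
 [1, 1, 0, 0],
 [1, 0, 0, 0]]
  V a = (0, 0, 0, 4)
Solving gives a = (4, -4, -4, 4).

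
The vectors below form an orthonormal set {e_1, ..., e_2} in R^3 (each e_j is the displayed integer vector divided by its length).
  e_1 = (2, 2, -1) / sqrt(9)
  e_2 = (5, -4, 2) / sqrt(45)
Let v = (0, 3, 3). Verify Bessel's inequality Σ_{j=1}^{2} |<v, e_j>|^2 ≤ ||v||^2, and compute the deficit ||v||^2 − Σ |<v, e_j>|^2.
Σ |<v, e_j>|^2 = 9/5; ||v||^2 = 18; deficit = 81/5

Write each e_j = u_j / sqrt(<u_j, u_j>) where u_j is the displayed integer vector. Then <v, e_j> = <v, u_j> / sqrt(<u_j, u_j>), so |<v, e_j>|^2 = <v, u_j>^2 / <u_j, u_j>.
Coefficients: <v, e_1> = 3/sqrt(9), <v, e_2> = -6/sqrt(45).
Square and sum: Σ |<v, e_j>|^2 = 9/5.
Compute ||v||^2 = v·v = 18.
Deficit = 18 − 9/5 = 81/5 ≥ 0, confirming Bessel's inequality. (The deficit equals ||v − Σ <v,e_j> e_j||^2, the squared distance from v to span{e_j}.)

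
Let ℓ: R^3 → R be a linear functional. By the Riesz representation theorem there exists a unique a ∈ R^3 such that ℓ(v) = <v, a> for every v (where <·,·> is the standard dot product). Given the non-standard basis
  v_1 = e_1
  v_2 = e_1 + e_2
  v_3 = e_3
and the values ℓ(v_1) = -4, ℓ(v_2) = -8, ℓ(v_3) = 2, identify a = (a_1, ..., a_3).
a = (-4, -4, 2)

Write a = (a_1, ..., a_3) in the standard basis. For each basis vector v_i, ℓ(v_i) = <v_i, a> is a linear equation in the a_j's. Collect the n equations into a matrix system V a = ℓ, where row i of V is v_i (expressed in the standard basis). Since V is invertible (lower-triangular with 1s on the diagonal, up to permutation), solve by back-substitution:
  V =
[[1, 0, 0],
 [1, 1, 0],
 [0, 0, 1]]
  V a = (-4, -8, 2)
Solving gives a = (-4, -4, 2).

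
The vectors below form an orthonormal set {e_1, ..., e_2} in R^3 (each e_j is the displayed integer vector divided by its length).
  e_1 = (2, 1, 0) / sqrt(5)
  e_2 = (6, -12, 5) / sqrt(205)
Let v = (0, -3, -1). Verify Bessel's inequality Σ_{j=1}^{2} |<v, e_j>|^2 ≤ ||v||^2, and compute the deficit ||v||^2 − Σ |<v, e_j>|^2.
Σ |<v, e_j>|^2 = 266/41; ||v||^2 = 10; deficit = 144/41

Write each e_j = u_j / sqrt(<u_j, u_j>) where u_j is the displayed integer vector. Then <v, e_j> = <v, u_j> / sqrt(<u_j, u_j>), so |<v, e_j>|^2 = <v, u_j>^2 / <u_j, u_j>.
Coefficients: <v, e_1> = -3/sqrt(5), <v, e_2> = 31/sqrt(205).
Square and sum: Σ |<v, e_j>|^2 = 266/41.
Compute ||v||^2 = v·v = 10.
Deficit = 10 − 266/41 = 144/41 ≥ 0, confirming Bessel's inequality. (The deficit equals ||v − Σ <v,e_j> e_j||^2, the squared distance from v to span{e_j}.)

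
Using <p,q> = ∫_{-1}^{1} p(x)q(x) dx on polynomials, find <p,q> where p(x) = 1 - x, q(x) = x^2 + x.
<p,q> = 0

Expand the product: p(x)·q(x) = -x^3 + x.
∫_{-1}^{1} of each monomial x^k gives [2/(k+1) if k even, 0 if k odd]. Integrating term-by-term (or equivalently evaluating the antiderivative F(x) = -x^4/4 + x^2/2 at the endpoints):
  F(1) − F(−1) = 1/4 − (1/4) = 0.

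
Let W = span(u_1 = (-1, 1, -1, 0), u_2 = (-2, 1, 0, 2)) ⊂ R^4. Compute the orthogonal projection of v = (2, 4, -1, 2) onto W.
proj_W(v) = (-7/6, 1, -5/6, 1/3)

Set up U = [u_1 | ... | u_2] ∈ R^(4×2). The projector onto W = col(U) is P = U (U^T U)^(-1) U^T.
Compute U^T U =
  [3, 3]
  [3, 9],
and U^T v = (3, 4).
Solve U^T U · c = U^T v for the coefficients: c = (5/6, 1/6). The projection is proj_W(v) = U c.
Check: (v - proj_W(v)) · u_1 = 0  (should be 0).
Check: (v - proj_W(v)) · u_2 = 0  (should be 0).
Result: proj_W(v) = (-7/6, 1, -5/6, 1/3).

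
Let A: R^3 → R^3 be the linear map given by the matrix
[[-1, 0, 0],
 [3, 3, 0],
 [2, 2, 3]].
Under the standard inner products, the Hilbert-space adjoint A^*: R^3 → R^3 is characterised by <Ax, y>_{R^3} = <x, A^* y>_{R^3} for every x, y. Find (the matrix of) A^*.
A^* = A^T =
[[-1, 3, 2],
 [0, 3, 2],
 [0, 0, 3]]

For real matrices with standard dot products, the defining identity <Ax, y> = <x, A^* y> gives (Ax)^T y = x^T (A^*) y, i.e. x^T A^T y = x^T (A^*) y. Since this holds for all x, y, we must have A^* = A^T. Therefore
A^* =
[[-1, 3, 2],
 [0, 3, 2],
 [0, 0, 3]].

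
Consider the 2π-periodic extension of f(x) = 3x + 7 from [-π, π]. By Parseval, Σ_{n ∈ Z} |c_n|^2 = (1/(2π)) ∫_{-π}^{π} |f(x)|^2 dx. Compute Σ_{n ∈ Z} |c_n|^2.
Σ |c_n|^2 = 3π^2 + 49

Expand and integrate term by term over [-π, π]:
  ∫ (3x)^2 dx = 9·(2π^3/3); ∫ 2·3·(7)·x dx = 0 (odd integrand); ∫ 7^2 dx = 49·2π.
So (1/(2π)) ∫_{-π}^{π} (3x + 7)^2 dx = 9π^2/3 + 49 = 3π^2 + 49.
Parseval ⇒ Σ |c_n|^2 = 3π^2 + 49.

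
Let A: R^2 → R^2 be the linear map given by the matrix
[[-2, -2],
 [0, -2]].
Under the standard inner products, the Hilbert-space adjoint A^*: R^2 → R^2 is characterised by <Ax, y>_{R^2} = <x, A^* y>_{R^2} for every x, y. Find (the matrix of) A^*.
A^* = A^T =
[[-2, 0],
 [-2, -2]]

For real matrices with standard dot products, the defining identity <Ax, y> = <x, A^* y> gives (Ax)^T y = x^T (A^*) y, i.e. x^T A^T y = x^T (A^*) y. Since this holds for all x, y, we must have A^* = A^T. Therefore
A^* =
[[-2, 0],
 [-2, -2]].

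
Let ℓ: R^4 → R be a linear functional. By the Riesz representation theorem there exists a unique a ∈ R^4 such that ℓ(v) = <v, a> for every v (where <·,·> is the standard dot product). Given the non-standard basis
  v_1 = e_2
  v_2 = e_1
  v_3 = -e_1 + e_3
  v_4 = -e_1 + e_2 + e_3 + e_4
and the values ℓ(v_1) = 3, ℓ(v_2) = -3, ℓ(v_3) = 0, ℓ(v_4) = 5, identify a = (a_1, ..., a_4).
a = (-3, 3, -3, 2)

Write a = (a_1, ..., a_4) in the standard basis. For each basis vector v_i, ℓ(v_i) = <v_i, a> is a linear equation in the a_j's. Collect the n equations into a matrix system V a = ℓ, where row i of V is v_i (expressed in the standard basis). Since V is invertible (lower-triangular with 1s on the diagonal, up to permutation), solve by back-substitution:
  V =
[[0, 1, 0, 0],
 [1, 0, 0, 0],
 [-1, 0, 1, 0],
 [-1, 1, 1, 1]]
  V a = (3, -3, 0, 5)
Solving gives a = (-3, 3, -3, 2).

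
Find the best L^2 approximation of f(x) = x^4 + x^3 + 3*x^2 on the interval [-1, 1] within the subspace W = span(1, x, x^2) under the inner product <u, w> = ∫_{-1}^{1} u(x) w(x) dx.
g(x) = 27*x^2/7 + 3*x/5 - 3/35

The best approximation g ∈ W is the orthogonal projection of f onto W. Writing g = a_0 + a_1 x + a_2 x^2, the coefficients solve the normal equations G · a = b where
  G_{ij} = <φ_i, φ_j> and b_i = <f, φ_i>, with φ_0 = 1, φ_1 = x, φ_2 = x^2.
G =
  [2, 0, 2/3]
  [0, 2/3, 0]
  [2/3, 0, 2/5],
b = (12/5, 2/5, 52/35).
Solving gives a_0 = -3/35, a_1 = 3/5, a_2 = 27/7, so
  g(x) = 27*x^2/7 + 3*x/5 - 3/35.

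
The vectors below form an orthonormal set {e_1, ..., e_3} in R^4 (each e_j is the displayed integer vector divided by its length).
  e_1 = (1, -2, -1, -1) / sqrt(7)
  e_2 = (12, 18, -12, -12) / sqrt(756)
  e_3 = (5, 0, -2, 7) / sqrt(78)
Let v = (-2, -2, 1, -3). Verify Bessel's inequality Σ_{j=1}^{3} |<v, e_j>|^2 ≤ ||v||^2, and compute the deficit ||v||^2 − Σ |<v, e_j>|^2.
Σ |<v, e_j>|^2 = 467/26; ||v||^2 = 18; deficit = 1/26

Write each e_j = u_j / sqrt(<u_j, u_j>) where u_j is the displayed integer vector. Then <v, e_j> = <v, u_j> / sqrt(<u_j, u_j>), so |<v, e_j>|^2 = <v, u_j>^2 / <u_j, u_j>.
Coefficients: <v, e_1> = 4/sqrt(7), <v, e_2> = -36/sqrt(756), <v, e_3> = -33/sqrt(78).
Square and sum: Σ |<v, e_j>|^2 = 467/26.
Compute ||v||^2 = v·v = 18.
Deficit = 18 − 467/26 = 1/26 ≥ 0, confirming Bessel's inequality. (The deficit equals ||v − Σ <v,e_j> e_j||^2, the squared distance from v to span{e_j}.)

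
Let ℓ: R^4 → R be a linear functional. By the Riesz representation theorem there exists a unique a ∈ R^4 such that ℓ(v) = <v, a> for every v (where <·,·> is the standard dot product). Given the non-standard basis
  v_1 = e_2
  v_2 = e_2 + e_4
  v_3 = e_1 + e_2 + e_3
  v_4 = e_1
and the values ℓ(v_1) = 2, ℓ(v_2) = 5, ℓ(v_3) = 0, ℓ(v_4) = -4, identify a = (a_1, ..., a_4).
a = (-4, 2, 2, 3)

Write a = (a_1, ..., a_4) in the standard basis. For each basis vector v_i, ℓ(v_i) = <v_i, a> is a linear equation in the a_j's. Collect the n equations into a matrix system V a = ℓ, where row i of V is v_i (expressed in the standard basis). Since V is invertible (lower-triangular with 1s on the diagonal, up to permutation), solve by back-substitution:
  V =
[[0, 1, 0, 0],
 [0, 1, 0, 1],
 [1, 1, 1, 0],
 [1, 0, 0, 0]]
  V a = (2, 5, 0, -4)
Solving gives a = (-4, 2, 2, 3).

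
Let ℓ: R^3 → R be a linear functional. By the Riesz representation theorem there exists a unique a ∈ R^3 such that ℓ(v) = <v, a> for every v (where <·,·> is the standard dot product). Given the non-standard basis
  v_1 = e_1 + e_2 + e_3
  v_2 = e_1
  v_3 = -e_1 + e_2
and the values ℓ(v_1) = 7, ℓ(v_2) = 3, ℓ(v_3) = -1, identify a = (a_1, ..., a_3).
a = (3, 2, 2)

Write a = (a_1, ..., a_3) in the standard basis. For each basis vector v_i, ℓ(v_i) = <v_i, a> is a linear equation in the a_j's. Collect the n equations into a matrix system V a = ℓ, where row i of V is v_i (expressed in the standard basis). Since V is invertible (lower-triangular with 1s on the diagonal, up to permutation), solve by back-substitution:
  V =
[[1, 1, 1],
 [1, 0, 0],
 [-1, 1, 0]]
  V a = (7, 3, -1)
Solving gives a = (3, 2, 2).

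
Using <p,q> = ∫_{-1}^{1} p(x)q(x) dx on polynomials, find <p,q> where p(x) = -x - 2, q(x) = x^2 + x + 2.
<p,q> = -10

Expand the product: p(x)·q(x) = -x^3 - 3*x^2 - 4*x - 4.
∫_{-1}^{1} of each monomial x^k gives [2/(k+1) if k even, 0 if k odd]. Integrating term-by-term (or equivalently evaluating the antiderivative F(x) = -x^4/4 - x^3 - 2*x^2 - 4*x at the endpoints):
  F(1) − F(−1) = -29/4 − (11/4) = -10.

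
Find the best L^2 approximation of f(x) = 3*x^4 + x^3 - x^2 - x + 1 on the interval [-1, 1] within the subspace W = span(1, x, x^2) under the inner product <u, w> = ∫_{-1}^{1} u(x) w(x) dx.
g(x) = 11*x^2/7 - 2*x/5 + 26/35

The best approximation g ∈ W is the orthogonal projection of f onto W. Writing g = a_0 + a_1 x + a_2 x^2, the coefficients solve the normal equations G · a = b where
  G_{ij} = <φ_i, φ_j> and b_i = <f, φ_i>, with φ_0 = 1, φ_1 = x, φ_2 = x^2.
G =
  [2, 0, 2/3]
  [0, 2/3, 0]
  [2/3, 0, 2/5],
b = (38/15, -4/15, 118/105).
Solving gives a_0 = 26/35, a_1 = -2/5, a_2 = 11/7, so
  g(x) = 11*x^2/7 - 2*x/5 + 26/35.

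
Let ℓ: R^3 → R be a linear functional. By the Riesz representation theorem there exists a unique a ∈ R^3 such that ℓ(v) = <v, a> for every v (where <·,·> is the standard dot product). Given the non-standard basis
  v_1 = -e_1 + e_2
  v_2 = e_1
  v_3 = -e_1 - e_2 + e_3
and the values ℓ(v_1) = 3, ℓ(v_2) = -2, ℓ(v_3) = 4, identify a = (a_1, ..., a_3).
a = (-2, 1, 3)

Write a = (a_1, ..., a_3) in the standard basis. For each basis vector v_i, ℓ(v_i) = <v_i, a> is a linear equation in the a_j's. Collect the n equations into a matrix system V a = ℓ, where row i of V is v_i (expressed in the standard basis). Since V is invertible (lower-triangular with 1s on the diagonal, up to permutation), solve by back-substitution:
  V =
[[-1, 1, 0],
 [1, 0, 0],
 [-1, -1, 1]]
  V a = (3, -2, 4)
Solving gives a = (-2, 1, 3).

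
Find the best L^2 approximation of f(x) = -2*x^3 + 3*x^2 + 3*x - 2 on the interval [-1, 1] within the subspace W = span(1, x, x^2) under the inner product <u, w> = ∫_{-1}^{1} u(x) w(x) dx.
g(x) = 3*x^2 + 9*x/5 - 2

The best approximation g ∈ W is the orthogonal projection of f onto W. Writing g = a_0 + a_1 x + a_2 x^2, the coefficients solve the normal equations G · a = b where
  G_{ij} = <φ_i, φ_j> and b_i = <f, φ_i>, with φ_0 = 1, φ_1 = x, φ_2 = x^2.
G =
  [2, 0, 2/3]
  [0, 2/3, 0]
  [2/3, 0, 2/5],
b = (-2, 6/5, -2/15).
Solving gives a_0 = -2, a_1 = 9/5, a_2 = 3, so
  g(x) = 3*x^2 + 9*x/5 - 2.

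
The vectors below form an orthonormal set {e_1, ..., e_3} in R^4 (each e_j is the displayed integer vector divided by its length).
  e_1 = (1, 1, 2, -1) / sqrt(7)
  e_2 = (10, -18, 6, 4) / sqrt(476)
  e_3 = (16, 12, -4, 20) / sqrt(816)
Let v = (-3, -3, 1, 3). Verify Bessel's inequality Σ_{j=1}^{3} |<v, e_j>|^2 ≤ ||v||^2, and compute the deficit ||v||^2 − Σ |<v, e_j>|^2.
Σ |<v, e_j>|^2 = 35/3; ||v||^2 = 28; deficit = 49/3

Write each e_j = u_j / sqrt(<u_j, u_j>) where u_j is the displayed integer vector. Then <v, e_j> = <v, u_j> / sqrt(<u_j, u_j>), so |<v, e_j>|^2 = <v, u_j>^2 / <u_j, u_j>.
Coefficients: <v, e_1> = -7/sqrt(7), <v, e_2> = 42/sqrt(476), <v, e_3> = -28/sqrt(816).
Square and sum: Σ |<v, e_j>|^2 = 35/3.
Compute ||v||^2 = v·v = 28.
Deficit = 28 − 35/3 = 49/3 ≥ 0, confirming Bessel's inequality. (The deficit equals ||v − Σ <v,e_j> e_j||^2, the squared distance from v to span{e_j}.)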